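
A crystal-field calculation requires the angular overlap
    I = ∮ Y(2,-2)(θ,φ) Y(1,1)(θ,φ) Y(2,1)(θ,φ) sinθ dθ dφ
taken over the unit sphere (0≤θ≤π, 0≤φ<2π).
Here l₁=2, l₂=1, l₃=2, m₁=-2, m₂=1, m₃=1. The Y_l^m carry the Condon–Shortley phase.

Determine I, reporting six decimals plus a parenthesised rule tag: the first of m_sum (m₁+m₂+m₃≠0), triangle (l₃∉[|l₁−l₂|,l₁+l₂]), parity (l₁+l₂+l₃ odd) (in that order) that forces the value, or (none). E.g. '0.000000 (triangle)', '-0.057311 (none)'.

l₁+l₂+l₃=5 is odd: 3j(l;000)=0 ⇒ I=0

0.000000 (parity)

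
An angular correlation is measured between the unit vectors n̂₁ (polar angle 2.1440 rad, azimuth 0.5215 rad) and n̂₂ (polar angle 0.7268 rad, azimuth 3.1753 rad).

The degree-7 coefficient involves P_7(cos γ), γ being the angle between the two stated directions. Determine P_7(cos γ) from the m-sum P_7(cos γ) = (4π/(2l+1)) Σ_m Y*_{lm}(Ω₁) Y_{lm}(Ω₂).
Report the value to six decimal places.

0.372799

Addition theorem: P_7(cos γ) = (4π/15) Σ_m Y*_{lm}(Ω₁) Y_{lm}(Ω₂), m = −7…7:
  m=-7: Y*=-0.12904 - 0.07199j  Y=-0.02781 + 0.00669j  product 0.00407 + 0.00114j
  m=-6: Y*=0.35685 - 0.00449j  Y=0.11790 - 0.02418j  product 0.04197 - 0.00916j
  m=-5: Y*=-0.37331 + 0.22079j  Y=-0.29334 + 0.04991j  product 0.09849 - 0.08340j
  m=-4: Y*=0.08047 - 0.14211j  Y=0.45133 - 0.06122j  product 0.02762 - 0.06907j
  m=-3: Y*=-0.00167 - 0.26517j  Y=-0.34684 + 0.03519j  product 0.00991 + 0.09191j
  m=-2: Y*=0.15030 + 0.25783j  Y=-0.09436 + 0.00637j  product -0.01582 - 0.02337j
  m=-1: Y*=0.13032 + 0.07488j  Y=0.39314 - 0.01326j  product 0.05223 + 0.02771j
  m=+0: Y*=-0.31899 + 0.00000j  Y=-0.02537 + 0.00000j  product 0.00809 + 0.00000j
  m=+1: Y*=-0.13032 + 0.07488j  Y=-0.39314 - 0.01326j  product 0.05223 - 0.02771j
  m=+2: Y*=0.15030 - 0.25783j  Y=-0.09436 - 0.00637j  product -0.01582 + 0.02337j
  m=+3: Y*=0.00167 - 0.26517j  Y=0.34684 + 0.03519j  product 0.00991 - 0.09191j
  m=+4: Y*=0.08047 + 0.14211j  Y=0.45133 + 0.06122j  product 0.02762 + 0.06907j
  m=+5: Y*=0.37331 + 0.22079j  Y=0.29334 + 0.04991j  product 0.09849 + 0.08340j
  m=+6: Y*=0.35685 + 0.00449j  Y=0.11790 + 0.02418j  product 0.04197 + 0.00916j
  m=+7: Y*=0.12904 - 0.07199j  Y=0.02781 + 0.00669j  product 0.00407 - 0.00114j
Accumulated sum 0.44500 + 0.00000j; after 4π/(2l+1) scaling, 0.37280 + 0.00000j ⇒ P_7 = 0.372799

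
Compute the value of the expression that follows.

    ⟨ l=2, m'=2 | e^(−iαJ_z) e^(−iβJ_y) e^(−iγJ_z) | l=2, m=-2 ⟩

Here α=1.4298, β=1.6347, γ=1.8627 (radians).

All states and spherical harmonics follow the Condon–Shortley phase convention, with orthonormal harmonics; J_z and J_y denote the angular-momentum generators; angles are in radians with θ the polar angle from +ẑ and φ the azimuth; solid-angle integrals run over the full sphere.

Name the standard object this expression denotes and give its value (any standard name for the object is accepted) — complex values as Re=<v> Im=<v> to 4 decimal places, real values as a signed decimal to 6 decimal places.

This is a Wigner D-matrix element — the rotation-matrix element ⟨l m'| R(α,β,γ) |l m⟩ in the angular-momentum basis.
First d^2_{2,-2}(β=1.6347), then the phase factors e^{-i(2)α} and e^{-i(-2)γ}:
With c≡cos(β/2)=0.684156 and s≡sin(β/2)=0.729335, N=[24·1·1·24]^{1/2}=24.000000
k: max(0,(-2)−(2))=0 … min(2+(-2),2−(2))=0
  k=0: (−1)^4·24.0000/(24)·0.6842^0·0.7293^4 = +0.282950
d^2_{2,-2}(1.6347) = +0.282950
Phases: e^{-i·(2)·1.4298}=-0.960503-0.278270i, e^{-i·(-2)·1.8627}=-0.834370-0.551205i ⇒ D=+0.183360+0.215498i

Wigner D-matrix element, Re=0.1834 Im=0.2155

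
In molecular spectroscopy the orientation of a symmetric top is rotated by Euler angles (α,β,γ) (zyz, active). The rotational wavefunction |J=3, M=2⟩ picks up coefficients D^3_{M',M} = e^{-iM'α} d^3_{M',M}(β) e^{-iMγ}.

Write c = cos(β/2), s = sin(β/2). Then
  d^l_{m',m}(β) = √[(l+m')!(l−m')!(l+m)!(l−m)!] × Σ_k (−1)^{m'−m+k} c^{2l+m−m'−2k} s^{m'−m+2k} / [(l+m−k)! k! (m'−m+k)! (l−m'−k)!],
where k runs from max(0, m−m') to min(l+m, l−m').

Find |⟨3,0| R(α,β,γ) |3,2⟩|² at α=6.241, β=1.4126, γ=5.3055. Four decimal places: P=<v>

First d^3_{0,2}(β=1.4126), then the phase factors e^{-i(0)α} and e^{-i(2)γ}:
With c≡cos(β/2)=0.760768 and s≡sin(β/2)=0.649023, N=[6·6·120·1]^{1/2}=65.726707
k: max(0,(2)−(0))=2 … min(3+(2),3−(0))=3
  k=2: (−1)^0·65.7267/(12)·0.7608^4·0.6490^2 = +0.772843
  k=3: (−1)^1·65.7267/(12)·0.7608^2·0.6490^4 = -0.562480
d^3_{0,2}(1.4126) = +0.772843 -0.562480 = +0.210363
|D^3_{0,2}|² = |d^3_{0,2}(β)|² = (+0.210363)² = 0.044253 (the z-rotation phases have unit modulus)

P=0.0443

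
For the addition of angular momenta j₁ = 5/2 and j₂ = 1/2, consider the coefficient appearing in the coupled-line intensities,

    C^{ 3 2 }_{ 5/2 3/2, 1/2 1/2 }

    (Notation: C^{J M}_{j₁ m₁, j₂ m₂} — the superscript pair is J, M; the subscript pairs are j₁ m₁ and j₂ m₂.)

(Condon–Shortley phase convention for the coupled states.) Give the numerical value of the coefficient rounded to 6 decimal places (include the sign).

+0.912871

√[7·0!5!1!/7! · 4!1!1!0!5!1!] = √(480)
  +(−1)^0/∏(0,0,1,1,4,0)! = 1/24  (running 1/24)
⟨..|..⟩ = √(480)·(1/24) = +0.912871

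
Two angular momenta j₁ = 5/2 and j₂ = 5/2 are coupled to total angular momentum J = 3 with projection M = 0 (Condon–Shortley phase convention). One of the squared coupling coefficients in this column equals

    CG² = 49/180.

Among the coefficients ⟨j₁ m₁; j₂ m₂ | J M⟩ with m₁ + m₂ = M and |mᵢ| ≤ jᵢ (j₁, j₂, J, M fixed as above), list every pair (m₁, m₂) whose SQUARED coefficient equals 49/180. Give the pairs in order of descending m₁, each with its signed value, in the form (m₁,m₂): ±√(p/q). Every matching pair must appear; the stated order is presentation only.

Admissible pairs with m₁+m₂ = M = 0: (-5/2,5/2), (-3/2,3/2), (-1/2,1/2), (1/2,-1/2), (3/2,-3/2), (5/2,-5/2)
  (m₁,m₂)=(5/2,-5/2): CG² = 5/36, CG = +√(5/36)
  (m₁,m₂)=(3/2,-3/2): CG² = 49/180, CG = +√(49/180)   ← matches the target
  (m₁,m₂)=(1/2,-1/2): CG² = 4/45, CG = −√(4/45)
  (m₁,m₂)=(-1/2,1/2): CG² = 4/45, CG = −√(4/45)
  (m₁,m₂)=(-3/2,3/2): CG² = 49/180, CG = +√(49/180)   ← matches the target
  (m₁,m₂)=(-5/2,5/2): CG² = 5/36, CG = +√(5/36)
Pairs with CG² = 49/180: (3/2,-3/2): +√(49/180); (-3/2,3/2): +√(49/180)

(3/2,-3/2): +√(49/180); (-3/2,3/2): +√(49/180)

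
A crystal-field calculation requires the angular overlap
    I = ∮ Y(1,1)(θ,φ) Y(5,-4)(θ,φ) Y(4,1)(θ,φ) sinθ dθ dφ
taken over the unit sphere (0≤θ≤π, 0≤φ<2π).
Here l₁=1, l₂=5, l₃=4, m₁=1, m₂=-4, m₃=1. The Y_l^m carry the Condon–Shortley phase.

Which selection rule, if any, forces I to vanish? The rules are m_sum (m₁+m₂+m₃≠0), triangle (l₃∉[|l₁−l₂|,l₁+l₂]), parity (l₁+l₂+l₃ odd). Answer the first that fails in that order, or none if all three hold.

m_sum

Σmᵢ = -2  ✗
l₃∈[|l₁−l₂|,l₁+l₂]=[4,6], have l₃=4
Σlᵢ = 10 ⇒ even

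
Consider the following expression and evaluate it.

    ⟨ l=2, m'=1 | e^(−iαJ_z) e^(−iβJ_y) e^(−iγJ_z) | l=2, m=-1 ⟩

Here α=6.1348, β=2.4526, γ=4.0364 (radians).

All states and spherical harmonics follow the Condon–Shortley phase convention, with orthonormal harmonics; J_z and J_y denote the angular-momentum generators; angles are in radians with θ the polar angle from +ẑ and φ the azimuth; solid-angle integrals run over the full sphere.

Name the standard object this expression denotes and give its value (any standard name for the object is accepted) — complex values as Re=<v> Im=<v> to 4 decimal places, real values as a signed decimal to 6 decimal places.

Wigner D-matrix element, Re=0.2425 Im=0.4162

This is a Wigner D-matrix element — the rotation-matrix element ⟨l m'| R(α,β,γ) |l m⟩ in the angular-momentum basis.
D^2_{1,-1}(6.1348,2.4526,4.0364) = e^{-i·1·6.1348}·d^2_{1,-1}(2.4526)·e^{-i·-1·4.0364}. Compute d first:
c=cos(2.452600/2)=0.337723, s=sin(2.452600/2)=0.941246; N=√[6·1·1·6]=6.000000
Admissible k: 0..1 (factorial args all ≥0)
  k=0: (−1)^2·6.0000/(2)·0.3377^2·0.9412^2 = +0.303143
  k=1: (−1)^3·6.0000/(6)·0.3377^0·0.9412^4 = -0.784896
d^2_{1,-1}(2.4526) = +0.303143 -0.784896 = -0.481753
Attach z-rotation phases: D = e^{-i(1)(6.1348)}·(-0.481753)·e^{-i(-1)(4.0364)} = +0.242545+0.416242i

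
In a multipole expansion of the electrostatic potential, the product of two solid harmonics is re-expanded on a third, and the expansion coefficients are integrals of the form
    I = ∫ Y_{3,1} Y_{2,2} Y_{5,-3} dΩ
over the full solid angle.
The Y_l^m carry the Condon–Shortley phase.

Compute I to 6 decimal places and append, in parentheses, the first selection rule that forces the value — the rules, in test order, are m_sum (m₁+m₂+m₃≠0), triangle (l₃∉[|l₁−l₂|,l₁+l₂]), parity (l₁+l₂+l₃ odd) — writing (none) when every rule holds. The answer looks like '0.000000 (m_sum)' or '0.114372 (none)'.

m-sum 0 ✓  L=10 even ✓  1≤5≤5 ✓
Π(2lᵢ+1) = 7×5×11 = 385
triangle coeff Δ(3,2,5) = 1/2310
Σ_t [0,0]: t=0:+1/144 = 1/144
(3j)²=10/231 [(3 2 5; 0 0 0)], sign=-1
Σ_t [0,0]: t=0:+1/1152 = 1/1152
(3j)²=1/33 [(3 2 5; 1 2 -3)], sign=+1
⇒ 4πI² = 50/99
I = (-1)√(50/99/(4π)) = -0.20047604
No selection rule forces the value: the integral is nonzero (none).

-0.200476 (none)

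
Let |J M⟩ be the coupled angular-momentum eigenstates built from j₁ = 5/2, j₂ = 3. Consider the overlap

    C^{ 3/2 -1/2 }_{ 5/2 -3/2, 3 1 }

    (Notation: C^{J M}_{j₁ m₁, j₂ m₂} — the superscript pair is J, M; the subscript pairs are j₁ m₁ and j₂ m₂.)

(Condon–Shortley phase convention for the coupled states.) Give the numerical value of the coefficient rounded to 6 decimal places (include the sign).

-0.483046

triangle: 4!*1!*2!/8! = 48/40320
(j±m)!: 1!*4!*4!*2!*1!*2! = 2304
prefactor² = (2J+1)*Δ*N² = 384/35
  k=3: −1/(3!*1!*1!*1!*0!*1!) = -1/6
  k=4: +1/(4!*0!*0!*0!*1!*2!) = 1/48
Σ = -7/48  ⇒  CG² = 384/35*(-7/48)² = 7/30
CG = −√(7/30) = -0.483046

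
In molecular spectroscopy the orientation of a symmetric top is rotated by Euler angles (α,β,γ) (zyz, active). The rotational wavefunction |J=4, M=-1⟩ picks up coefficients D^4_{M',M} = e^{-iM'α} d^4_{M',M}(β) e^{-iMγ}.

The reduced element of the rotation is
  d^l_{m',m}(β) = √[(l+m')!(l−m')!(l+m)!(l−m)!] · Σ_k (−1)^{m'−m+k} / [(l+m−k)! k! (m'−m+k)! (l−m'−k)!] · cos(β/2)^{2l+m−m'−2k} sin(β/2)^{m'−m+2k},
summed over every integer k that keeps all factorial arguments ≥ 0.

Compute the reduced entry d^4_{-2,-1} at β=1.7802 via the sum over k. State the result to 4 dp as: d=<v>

d=0.1452

d^4_{-2,-1}(β=1.7802) via the finite sum:
With c≡cos(β/2)=0.629334 and s≡sin(β/2)=0.777135, N=[2·720·6·120]^{1/2}=1018.233765
k: max(0,(-1)−(-2))=1 … min(4+(-1),4−(-2))=3
  k=1: (−1)^0·1018.2338/(240)·0.6293^7·0.7771^1 = +0.128915
  k=2: (−1)^1·1018.2338/(48)·0.6293^5·0.7771^3 = -0.982884
  k=3: (−1)^2·1018.2338/(72)·0.6293^3·0.7771^5 = +0.999173
d^4_{-2,-1}(1.7802) = +0.128915 -0.982884 +0.999173 = +0.145204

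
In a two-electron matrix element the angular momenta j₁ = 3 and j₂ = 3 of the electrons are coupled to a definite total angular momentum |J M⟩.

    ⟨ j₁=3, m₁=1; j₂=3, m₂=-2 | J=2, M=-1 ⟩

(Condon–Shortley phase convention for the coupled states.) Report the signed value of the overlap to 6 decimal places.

triangle: 4!*2!*2!/9! = 96/362880
(j±m)!: 4!*2!*1!*5!*1!*3! = 34560
prefactor² = (2J+1)*Δ*N² = 320/7
  k=0: +1/(0!*4!*2!*1!*0!*1!) = 1/48
  k=1: −1/(1!*3!*1!*0!*1!*2!) = -1/12
Σ = -1/16  ⇒  CG² = 320/7*(-1/16)² = 5/28
CG = −√(5/28) = -0.422577

−√(5/28) = -0.422577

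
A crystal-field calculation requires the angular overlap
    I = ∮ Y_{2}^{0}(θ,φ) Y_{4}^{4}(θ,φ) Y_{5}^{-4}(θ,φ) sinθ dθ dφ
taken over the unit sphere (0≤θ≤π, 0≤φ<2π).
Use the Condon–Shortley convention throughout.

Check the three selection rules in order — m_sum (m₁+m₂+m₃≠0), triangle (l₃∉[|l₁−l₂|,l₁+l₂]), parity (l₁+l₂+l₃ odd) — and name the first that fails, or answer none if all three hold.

azimuthal sum: 0 + 4 − 4 = 0  ✓
2 ≤ 5 ≤ 6 (triangle on l)  ✓
L = 2 + 4 + 5 = 11 (odd)  ✗

parity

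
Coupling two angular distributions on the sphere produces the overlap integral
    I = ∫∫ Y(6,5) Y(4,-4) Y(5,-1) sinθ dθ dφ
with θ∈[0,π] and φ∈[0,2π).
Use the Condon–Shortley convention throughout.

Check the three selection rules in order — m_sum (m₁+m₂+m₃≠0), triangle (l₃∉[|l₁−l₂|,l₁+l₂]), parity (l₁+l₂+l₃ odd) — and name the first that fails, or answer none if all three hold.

parity

azimuthal sum: 5 − 4 − 1 = 0  ✓
2 ≤ 5 ≤ 10 (triangle on l)  ✓
L = 6 + 4 + 5 = 15 (odd)  ✗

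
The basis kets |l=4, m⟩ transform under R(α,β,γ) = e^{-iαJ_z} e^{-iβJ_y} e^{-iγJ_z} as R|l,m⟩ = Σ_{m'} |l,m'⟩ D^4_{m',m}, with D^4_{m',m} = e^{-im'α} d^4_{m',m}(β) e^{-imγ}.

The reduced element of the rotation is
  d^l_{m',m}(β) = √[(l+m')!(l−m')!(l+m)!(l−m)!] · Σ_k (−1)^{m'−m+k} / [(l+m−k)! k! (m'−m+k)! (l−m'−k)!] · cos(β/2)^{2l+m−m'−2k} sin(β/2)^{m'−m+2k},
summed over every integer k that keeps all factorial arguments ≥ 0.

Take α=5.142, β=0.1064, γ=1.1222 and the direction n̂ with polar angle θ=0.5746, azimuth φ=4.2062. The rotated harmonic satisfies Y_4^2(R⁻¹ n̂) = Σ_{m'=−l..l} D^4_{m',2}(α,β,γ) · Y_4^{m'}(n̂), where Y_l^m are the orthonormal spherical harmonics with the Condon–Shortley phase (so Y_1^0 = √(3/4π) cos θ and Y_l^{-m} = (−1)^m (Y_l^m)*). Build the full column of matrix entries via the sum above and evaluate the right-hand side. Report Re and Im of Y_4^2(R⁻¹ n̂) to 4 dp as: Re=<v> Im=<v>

Re=-0.1036 Im=0.3356

Need the full column D^4_{m',2} for m'=−4..4 at α=5.1420, β=0.1064, γ=1.1222.
cos(β/2)=0.998585, sin(β/2)=0.053175
d^4_{-4,2}: single k=6 term ⇒ +0.000000;  D = +0.000000-0.000000i
d^4_{-3,2}: k∈[5..6] ⇒ +0.000005 -0.000000 = +0.000005;  D = +0.000004+0.000003i
d^4_{-2,2}: k∈[4..6] ⇒ +0.000119 -0.000000 +0.000000 = +0.000119;  D = -0.000022+0.000117i
d^4_{-1,2}: k∈[3..5] ⇒ +0.002111 -0.000009 +0.000000 = +0.002102;  D = -0.002040+0.000508i
d^4_{0,2}: k∈[2..4] ⇒ +0.026598 -0.000201 +0.000000 = +0.026397;  D = -0.016467-0.020631i
d^4_{1,2}: k∈[1..3] ⇒ +0.223377 -0.003167 +0.000006 = +0.220216;  D = +0.099258-0.196578i
d^4_{2,2}: k∈[0..2] ⇒ +0.988738 -0.033644 +0.000119 = +0.955213;  D = +0.954524+0.036261i
d^4_{3,2}: k∈[0..1] ⇒ -0.197000 +0.001676 = -0.195324;  D = -0.074556-0.180535i
d^4_{4,2}: single k=0 term ⇒ +0.014836;  D = -0.010108+0.010860i
Y_4^{m'}(θ=0.5746,φ=4.2062) and Σ D·Y over m':
  (+0.0000-0.0000i)·(-0.0169+0.0347i)  (+0.0000+0.0000i)·(+0.1684-0.0088i)  (-0.0000+0.0001i)·(-0.2059-0.3295i)  (-0.0020+0.0005i)·(-0.2022+0.3647i)  (-0.0165-0.0206i)·(-0.0806+0.0000i)  (+0.0993-0.1966i)·(+0.2022+0.3647i)  (+0.9545+0.0363i)·(-0.2059+0.3295i)  (-0.0746-0.1805i)·(-0.1684-0.0088i)  (-0.0101+0.0109i)·(-0.0169-0.0347i)
Y_4^2(R⁻¹ n̂) = -0.103582+0.335579i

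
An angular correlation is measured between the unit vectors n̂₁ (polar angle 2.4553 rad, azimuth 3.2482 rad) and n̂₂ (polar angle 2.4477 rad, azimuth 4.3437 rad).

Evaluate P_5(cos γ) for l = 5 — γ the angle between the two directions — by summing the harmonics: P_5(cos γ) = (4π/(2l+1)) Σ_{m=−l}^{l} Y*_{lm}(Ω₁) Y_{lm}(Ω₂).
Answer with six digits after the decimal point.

Addition theorem: P_5(cos γ) = (4π/11) Σ_m Y*_{lm}(Ω₁) Y_{lm}(Ω₂), m = −5…5:
  m=-5: (-0.040842, -0.024097) × (-0.047821, -0.013371) = (0.001631, 0.001698)  (running Σ = (0.001631, 0.001698))
  m=-4: (-0.166677, -0.075723) × (-0.018100, -0.187881) = (-0.011210, 0.032686)  (running Σ = (-0.009579, 0.034385))
  m=-3: (-0.366507, -0.121384) × (0.349371, -0.175158) = (-0.149308, 0.021789)  (running Σ = (-0.158887, 0.056173))
  m=-2: (-0.409244, -0.088604) × (0.304910, 0.276948) = (-0.100244, -0.140356)  (running Σ = (-0.259132, -0.084182))
  m=-1: (-0.028813, -0.003083) × (-0.004492, 0.011627) = (0.000165, -0.000321)  (running Σ = (-0.258966, -0.084504))
  m=0: (0.391610, -0.000000) × (0.392473, 0.000000) = (0.153696, 0.000000)  (running Σ = (-0.105270, -0.084504))
  m=1: (0.028813, -0.003083) × (0.004492, 0.011627) = (0.000165, 0.000321)  (running Σ = (-0.105105, -0.084182))
  m=2: (-0.409244, 0.088604) × (0.304910, -0.276948) = (-0.100244, 0.140356)  (running Σ = (-0.205349, 0.056173))
  m=3: (0.366507, -0.121384) × (-0.349371, -0.175158) = (-0.149308, -0.021789)  (running Σ = (-0.354657, 0.034385))
  m=4: (-0.166677, 0.075723) × (-0.018100, 0.187881) = (-0.011210, -0.032686)  (running Σ = (-0.365867, 0.001698))
  m=5: (0.040842, -0.024097) × (0.047821, -0.013371) = (0.001631, -0.001698)  (running Σ = (-0.364236, 0.000000))
Total Σ_m = (-0.364236, 0.000000). Multiply by 1.142397: (-0.416103, 0.000000). P_5(cos γ) = -0.416103

-0.416103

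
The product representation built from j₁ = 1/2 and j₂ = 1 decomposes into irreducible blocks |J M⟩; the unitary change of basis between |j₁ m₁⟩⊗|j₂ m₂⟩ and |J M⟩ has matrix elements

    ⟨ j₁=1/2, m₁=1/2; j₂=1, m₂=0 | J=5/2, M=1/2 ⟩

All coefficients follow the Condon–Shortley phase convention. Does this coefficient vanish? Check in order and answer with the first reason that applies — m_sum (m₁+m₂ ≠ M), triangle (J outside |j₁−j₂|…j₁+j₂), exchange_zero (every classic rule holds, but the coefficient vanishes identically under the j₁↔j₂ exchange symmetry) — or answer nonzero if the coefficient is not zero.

m-sum: m₁+m₂ = 1/2+0 = 1/2, M = 1/2  ✓
triangle: need |j₁−j₂| ≤ J ≤ j₁+j₂, i.e. J ∈ [1/2, 3/2]; J = 5/2 is outside ✗ ⇒ coefficient is 0

triangle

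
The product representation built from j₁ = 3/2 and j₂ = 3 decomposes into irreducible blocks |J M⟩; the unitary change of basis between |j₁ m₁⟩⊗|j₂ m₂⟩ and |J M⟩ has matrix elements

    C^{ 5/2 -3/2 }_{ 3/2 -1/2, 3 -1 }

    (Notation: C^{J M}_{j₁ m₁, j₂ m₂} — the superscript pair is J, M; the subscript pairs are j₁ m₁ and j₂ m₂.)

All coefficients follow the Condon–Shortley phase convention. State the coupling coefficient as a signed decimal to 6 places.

triangle: 2!*1!*4!/8! = 48/40320
(j±m)!: 1!*2!*2!*4!*1!*4! = 2304
prefactor² = (2J+1)*Δ*N² = 576/35
  k=1: −1/(1!*1!*1!*1!*0!*3!) = -1/6
  k=2: +1/(2!*0!*0!*0!*1!*4!) = 1/48
Σ = -7/48  ⇒  CG² = 576/35*(-7/48)² = 7/20
CG = −√(7/20) = -0.591608

−√(7/20) ≈ -0.591608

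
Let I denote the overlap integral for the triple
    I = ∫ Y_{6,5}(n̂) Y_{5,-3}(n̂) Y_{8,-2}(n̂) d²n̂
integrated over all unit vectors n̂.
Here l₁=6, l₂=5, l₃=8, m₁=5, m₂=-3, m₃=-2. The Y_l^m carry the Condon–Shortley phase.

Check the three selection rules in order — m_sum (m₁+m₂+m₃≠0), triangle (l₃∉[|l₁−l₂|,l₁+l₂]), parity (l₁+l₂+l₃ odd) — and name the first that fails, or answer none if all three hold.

Σmᵢ = 0  ✓
l₃∈[|l₁−l₂|,l₁+l₂]=[1,11], have l₃=8  ✓
Σlᵢ = 19 ⇒ odd  ✗

parity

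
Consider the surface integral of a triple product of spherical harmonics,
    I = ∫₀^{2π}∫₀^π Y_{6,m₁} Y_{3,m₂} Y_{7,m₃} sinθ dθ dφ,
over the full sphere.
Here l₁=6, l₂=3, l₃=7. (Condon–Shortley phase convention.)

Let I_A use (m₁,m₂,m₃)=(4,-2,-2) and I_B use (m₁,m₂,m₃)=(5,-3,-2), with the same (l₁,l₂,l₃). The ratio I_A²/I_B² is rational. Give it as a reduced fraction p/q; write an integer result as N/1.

256/33

Shared (l₁,l₂,l₃)=(6,3,7): N and (l;000)² cancel in I_A²/I_B².
A: Δ = 2!·10!·4!/17! = 1/2042040; Racah Σ t=0..1: t=0:+1/967680 t=1:−1/8709120 = 1/1088640; ⇒ 3j(6 3 7; 4 -2 -2)² = 800/51051, sgn -1
B: Δ = 2!·10!·4!/17! = 1/2042040; Racah Σ t=0..0: t=0:+1/17418240 = 1/17418240; ⇒ 3j(6 3 7; 5 -3 -2)² = 25/12376, sgn -1
I_A²/I_B² = (800/51051)/(25/12376) = 256/33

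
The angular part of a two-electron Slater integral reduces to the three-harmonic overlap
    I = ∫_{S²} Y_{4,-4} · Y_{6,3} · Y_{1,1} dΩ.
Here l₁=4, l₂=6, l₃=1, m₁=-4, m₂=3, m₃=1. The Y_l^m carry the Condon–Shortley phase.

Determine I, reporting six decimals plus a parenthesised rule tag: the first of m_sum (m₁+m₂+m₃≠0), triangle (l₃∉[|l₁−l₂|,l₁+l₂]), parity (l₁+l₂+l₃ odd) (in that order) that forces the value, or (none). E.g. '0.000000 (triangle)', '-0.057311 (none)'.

|4−6|≤1≤4+6 violated ⇒ I = 0

0.000000 (triangle)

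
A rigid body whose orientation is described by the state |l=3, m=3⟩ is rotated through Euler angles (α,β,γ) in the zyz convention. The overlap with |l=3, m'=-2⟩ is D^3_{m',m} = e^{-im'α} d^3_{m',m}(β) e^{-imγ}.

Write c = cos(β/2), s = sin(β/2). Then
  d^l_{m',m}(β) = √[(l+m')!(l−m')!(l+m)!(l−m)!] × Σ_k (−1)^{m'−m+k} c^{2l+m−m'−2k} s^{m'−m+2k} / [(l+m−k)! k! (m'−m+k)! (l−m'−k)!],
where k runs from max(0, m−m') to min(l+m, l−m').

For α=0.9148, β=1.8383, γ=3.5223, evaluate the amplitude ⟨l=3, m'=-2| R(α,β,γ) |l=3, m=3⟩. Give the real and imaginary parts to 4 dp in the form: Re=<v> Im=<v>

Re=-0.3648 Im=-0.2995

First d^3_{-2,3}(β=1.8383), then the phase factors e^{-i(-2)α} and e^{-i(3)γ}:
With c≡cos(β/2)=0.606496 and s≡sin(β/2)=0.795086, N=[1·120·720·1]^{1/2}=293.938769
k∈{5} keeps every argument non-negative
  k=5: (−1)^0·293.9388/(120)·0.6065^1·0.7951^5 = +0.472036
d^3_{-2,3}(1.8383) = +0.472036
D = (-0.255924+0.966697i)·(+0.472036)·(-0.415665+0.909518i) = -0.364813-0.299549i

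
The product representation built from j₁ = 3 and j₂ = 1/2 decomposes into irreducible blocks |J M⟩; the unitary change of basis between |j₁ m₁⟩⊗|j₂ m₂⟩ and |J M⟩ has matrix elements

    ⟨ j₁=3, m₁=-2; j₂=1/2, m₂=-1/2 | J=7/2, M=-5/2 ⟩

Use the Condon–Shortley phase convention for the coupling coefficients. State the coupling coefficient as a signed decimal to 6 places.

+0.925820  (= +√(6/7))

j₁+j₂−J=0  J+j₁−j₂=6  J−j₁+j₂=1  j₁+j₂+J+1=8
(j₁±m₁, j₂±m₂, J±M) = (1,5,0,1,1,6)
P² = 86400/7
sum k=0..0:
  [0] +1/120 = 1/120
S = 1/120
C² = P²·S² = 6/7 ; C = +0.925820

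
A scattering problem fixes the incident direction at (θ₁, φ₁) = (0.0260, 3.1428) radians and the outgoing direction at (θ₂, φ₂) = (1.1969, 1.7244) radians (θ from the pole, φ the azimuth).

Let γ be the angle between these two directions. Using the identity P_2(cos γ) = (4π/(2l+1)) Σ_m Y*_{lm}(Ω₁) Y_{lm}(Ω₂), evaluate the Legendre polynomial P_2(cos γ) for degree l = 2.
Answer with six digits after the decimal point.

Addition theorem: P_2(cos γ) = (4π/5) Σ_m Y*_{lm}(Ω₁) Y_{lm}(Ω₂), m = −2…2:
  m=-2: (+0.000261+0.000001i) × (-0.319072+0.101226i) = -0.000083+0.000026i  (running Σ = -0.000083+0.000026i)
  m=-1: (-0.020077-0.000024i) × (-0.040189-0.259582i) = +0.000801+0.005213i  (running Σ = +0.000717+0.005239i)
  m=0: (+0.630144-0.000000i) × (-0.189168+0.000000i) = -0.119203+0.000000i  (running Σ = -0.118486+0.005239i)
  m=1: (+0.020077-0.000024i) × (+0.040189-0.259582i) = +0.000801-0.005213i  (running Σ = -0.117685+0.000026i)
  m=2: (+0.000261-0.000001i) × (-0.319072-0.101226i) = -0.000083-0.000026i  (running Σ = -0.117769-0.000000i)
Σ over m = -0.117769-0.000000i; ×(4π/5) → -0.295985-0.000000i. Real part: -0.295985

-0.295985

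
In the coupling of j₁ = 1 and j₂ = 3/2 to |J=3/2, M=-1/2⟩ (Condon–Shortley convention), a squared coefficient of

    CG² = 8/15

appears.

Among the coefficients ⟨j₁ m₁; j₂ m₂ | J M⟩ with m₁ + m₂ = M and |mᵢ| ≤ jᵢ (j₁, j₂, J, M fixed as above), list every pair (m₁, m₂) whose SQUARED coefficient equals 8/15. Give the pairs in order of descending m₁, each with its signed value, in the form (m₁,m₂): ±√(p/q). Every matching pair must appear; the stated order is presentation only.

Admissible pairs with m₁+m₂ = M = -1/2: (-1,1/2), (0,-1/2), (1,-3/2)
  (m₁,m₂)=(1,-3/2): CG² = 2/5, CG = +√(2/5)
  (m₁,m₂)=(0,-1/2): CG² = 1/15, CG = +√(1/15)
  (m₁,m₂)=(-1,1/2): CG² = 8/15, CG = −√(8/15)   ← matches the target
Pairs with CG² = 8/15: (-1,1/2): −√(8/15)

(-1,1/2): −√(8/15)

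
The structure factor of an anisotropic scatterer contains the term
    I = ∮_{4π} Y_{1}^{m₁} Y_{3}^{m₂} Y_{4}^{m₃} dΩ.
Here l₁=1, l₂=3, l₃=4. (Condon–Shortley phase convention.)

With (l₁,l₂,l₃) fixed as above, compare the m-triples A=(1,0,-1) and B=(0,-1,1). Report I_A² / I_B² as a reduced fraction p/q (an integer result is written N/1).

Same 1,3,4: normalisation and zero-m 3j drop out of the ratio.
A: Δ: 0! 2! 6! / 9! → 1/252; sum: t=0:+1/72 = 1/72; 3j²(1 3 4; 1 0 -1) = Δ·Π!·Σ² = 5/126  (sign -1)
B: Δ: 0! 2! 6! / 9! → 1/252; sum: t=0:+1/48 = 1/48; 3j²(1 3 4; 0 -1 1) = Δ·Π!·Σ² = 5/84  (sign -1)
I_A²/I_B² = (5/126)/(5/84) = 2/3

2/3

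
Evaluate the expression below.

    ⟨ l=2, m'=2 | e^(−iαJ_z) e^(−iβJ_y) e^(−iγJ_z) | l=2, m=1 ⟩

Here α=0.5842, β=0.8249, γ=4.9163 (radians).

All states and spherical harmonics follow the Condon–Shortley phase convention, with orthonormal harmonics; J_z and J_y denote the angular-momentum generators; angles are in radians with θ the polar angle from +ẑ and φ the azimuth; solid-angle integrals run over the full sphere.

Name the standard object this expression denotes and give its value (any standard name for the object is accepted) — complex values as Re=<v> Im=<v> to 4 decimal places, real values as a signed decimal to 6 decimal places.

This is a Wigner D-matrix element — the rotation-matrix element ⟨l m'| R(α,β,γ) |l m⟩ in the angular-momentum basis.
D^2_{2,1}(0.5842,0.8249,4.9163) = e^{-i·2·0.5842}·d^2_{2,1}(0.8249)·e^{-i·1·4.9163}. Compute d first:
Half-angle: c=0.916141, s=0.400855. N=√(24·1·6·1)=12.000000
k: max(0,(1)−(2))=0 … min(2+(1),2−(2))=0
  k=0: (−1)^1·12.0000/(6)·0.9161^3·0.4009^1 = -0.616460
d^2_{2,1}(0.8249) = -0.616460
Phases: e^{-i·(2)·0.5842}=+0.391624-0.920125i, e^{-i·(1)·4.9163}=+0.202501+0.979282i ⇒ D=-0.604357-0.121556i

Wigner D-matrix element, Re=-0.6044 Im=-0.1216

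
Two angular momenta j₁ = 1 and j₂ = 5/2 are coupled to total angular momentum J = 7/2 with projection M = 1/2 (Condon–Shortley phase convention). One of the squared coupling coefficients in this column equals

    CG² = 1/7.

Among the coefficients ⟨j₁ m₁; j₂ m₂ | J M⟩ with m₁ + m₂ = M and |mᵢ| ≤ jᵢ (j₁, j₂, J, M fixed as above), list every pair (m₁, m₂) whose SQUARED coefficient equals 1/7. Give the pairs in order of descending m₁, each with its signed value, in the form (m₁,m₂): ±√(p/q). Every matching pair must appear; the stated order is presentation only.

(-1,3/2): +√(1/7)

Admissible pairs with m₁+m₂ = M = 1/2: (-1,3/2), (0,1/2), (1,-1/2)
  (m₁,m₂)=(1,-1/2): CG² = 2/7, CG = +√(2/7)
  (m₁,m₂)=(0,1/2): CG² = 4/7, CG = +√(4/7)
  (m₁,m₂)=(-1,3/2): CG² = 1/7, CG = +√(1/7)   ← matches the target
Pairs with CG² = 1/7: (-1,3/2): +√(1/7)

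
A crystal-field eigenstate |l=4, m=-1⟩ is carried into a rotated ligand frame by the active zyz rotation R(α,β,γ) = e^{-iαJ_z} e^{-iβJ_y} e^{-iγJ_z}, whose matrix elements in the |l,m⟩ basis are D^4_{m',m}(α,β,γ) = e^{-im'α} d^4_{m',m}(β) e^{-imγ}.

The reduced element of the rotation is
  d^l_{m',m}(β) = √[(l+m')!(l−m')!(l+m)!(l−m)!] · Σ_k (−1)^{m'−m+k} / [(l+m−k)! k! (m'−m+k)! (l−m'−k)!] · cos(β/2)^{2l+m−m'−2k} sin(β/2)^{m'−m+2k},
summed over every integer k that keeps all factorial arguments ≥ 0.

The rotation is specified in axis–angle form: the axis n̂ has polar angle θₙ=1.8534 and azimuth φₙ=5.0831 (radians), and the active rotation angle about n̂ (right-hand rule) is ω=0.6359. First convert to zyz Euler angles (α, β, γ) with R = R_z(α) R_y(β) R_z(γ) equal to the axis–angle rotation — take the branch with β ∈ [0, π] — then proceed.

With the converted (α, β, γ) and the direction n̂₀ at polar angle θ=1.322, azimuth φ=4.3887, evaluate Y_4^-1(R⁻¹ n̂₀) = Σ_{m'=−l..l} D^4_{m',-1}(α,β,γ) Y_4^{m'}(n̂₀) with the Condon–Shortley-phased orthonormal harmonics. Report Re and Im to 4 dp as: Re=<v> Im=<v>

Axis–angle → zyz. n̂ = (sinθₙcosφₙ, sinθₙsinφₙ, cosθₙ) = (+0.347908, -0.895097, -0.278857), ω = 0.6359.
R = I cosω + sinω [n̂]ₓ + (1−cosω) n̂n̂ᵀ gives
  R = [+0.828196, +0.104744, -0.550563; -0.226483, +0.961142, -0.157835; +0.512637, +0.255411, +0.819737]
β = atan2(√(R₁₃²+R₂₃²), R₃₃) = 0.609845; α = atan2(R₂₃, R₁₃) mod 2π = 3.420784; γ = atan2(R₃₂, −R₃₁) mod 2π = 2.679362
Need the full column D^4_{m',-1} for m'=−4..4 at α=3.4208, β=0.6098, γ=2.6794.
cos(β/2)=0.953870, sin(β/2)=0.300219
d^4_{-4,-1}: single k=3 term ⇒ +0.159903;  D = -0.126856-0.097347i
d^4_{-3,-1}: k∈[2..3] ⇒ +0.538869 -0.088967 = +0.449901;  D = +0.418580+0.164930i
d^4_{-2,-1}: k∈[1..3] ⇒ +0.915166 -0.453282 +0.029935 = +0.491819;  D = -0.489547-0.047216i
d^4_{-1,-1}: k∈[0..3] ⇒ +0.685353 -1.018366 +0.201759 -0.006662 = -0.137916;  D = -0.135612+0.025103i
d^4_{0,-1}: k∈[0..3] ⇒ -0.964669 +0.573361 -0.056797 +0.000938 = -0.447168;  D = +0.400242-0.199413i
d^4_{1,-1}: k∈[0..3] ⇒ +0.678911 -0.201759 +0.009993 -0.000066 = +0.487079;  D = +0.359225-0.328943i
d^4_{2,-1}: k∈[0..2] ⇒ -0.302188 +0.044902 -0.000890 = -0.258175;  D = +0.134985-0.220076i
d^4_{3,-1}: k∈[0..1] ⇒ +0.088967 -0.005288 = +0.083679;  D = +0.022400-0.080626i
d^4_{4,-1}: single k=0 term ⇒ -0.015840;  D = -0.000130-0.015839i
Y_4^{m'}(θ=1.322,φ=4.3887) and Σ D·Y over m':
  (-0.1269-0.0973i)·(+0.1064+0.3757i)  (+0.4186+0.1649i)·(+0.2316-0.1584i)  (-0.4895-0.0472i)·(+0.1443+0.1091i)  (-0.1356+0.0251i)·(+0.0925-0.2757i)  (+0.4002-0.1994i)·(+0.1385+0.0000i)  (+0.3592-0.3289i)·(-0.0925-0.2757i)  (+0.1350-0.2201i)·(+0.1443-0.1091i)  (+0.0224-0.0806i)·(-0.2316-0.1584i)  (-0.0001-0.0158i)·(+0.1064-0.3757i)
Y_4^-1(R⁻¹ n̂) = -0.021861-0.235838i

Re=-0.0219 Im=-0.2358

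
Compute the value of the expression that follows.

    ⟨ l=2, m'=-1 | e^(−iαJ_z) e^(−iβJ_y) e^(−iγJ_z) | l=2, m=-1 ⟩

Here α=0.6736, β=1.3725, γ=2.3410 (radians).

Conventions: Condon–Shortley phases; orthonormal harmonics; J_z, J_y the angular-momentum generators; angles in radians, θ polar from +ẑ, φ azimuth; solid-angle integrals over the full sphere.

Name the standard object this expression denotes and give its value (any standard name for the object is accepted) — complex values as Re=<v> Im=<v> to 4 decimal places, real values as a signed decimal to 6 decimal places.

This is a Wigner D-matrix element — the rotation-matrix element ⟨l m'| R(α,β,γ) |l m⟩ in the angular-momentum basis.
Split into d^2_{-1,-1}(β=1.3725) × two z-phases.
Half-angle: c=0.773628, s=0.633641. N=√(1·6·1·6)=6.000000
The bounds max(0,m−m')=0 and min(l+m,l−m')=1 give 2 terms
  k=0: (−1)^0·6.0000/(6)·0.7736^4·0.6336^0 = +0.358202
  k=1: (−1)^1·6.0000/(2)·0.7736^2·0.6336^2 = -0.720893
d^2_{-1,-1}(1.3725) = +0.358202 -0.720893 = -0.362692
Phases: e^{-i·(-1)·0.6736}=+0.781581+0.623804i, e^{-i·(-1)·2.3410}=-0.696281+0.717769i ⇒ D=+0.359771-0.045935i

Wigner D-matrix element, Re=0.3598 Im=-0.0459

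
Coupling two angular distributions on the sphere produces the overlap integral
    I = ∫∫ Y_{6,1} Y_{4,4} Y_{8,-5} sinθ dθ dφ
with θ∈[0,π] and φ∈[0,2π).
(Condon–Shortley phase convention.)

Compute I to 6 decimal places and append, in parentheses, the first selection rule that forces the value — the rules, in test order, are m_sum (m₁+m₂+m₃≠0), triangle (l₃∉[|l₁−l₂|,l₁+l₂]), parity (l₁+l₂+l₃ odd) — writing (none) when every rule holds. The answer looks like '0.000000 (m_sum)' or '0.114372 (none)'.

Checks pass: Σm=0; 18 even; l₃=8∈[2,10].
(2·6+1)(2·4+1)(2·8+1) = 1989
Δ: 2! 10! 6! / 19! → 1/23279256
sum: t=0:+1/1658880 t=1:−1/518400 t=2:+1/1658880 = -1/1382400
3j²(6 4 8; 0 0 0) = Δ·Π!·Σ² = 504/46189  (sign -1)
sum: t=2:+1/43545600 = 1/43545600
3j²(6 4 8; 1 4 -5) = Δ·Π!·Σ² = 20/969  (sign -1)
combine: 4πI² = 1989·504/46189·20/969 = 30240/67507
take √, sign +1: I = 0.18880416
No selection rule forces the value: the integral is nonzero (none).

0.188804 (none)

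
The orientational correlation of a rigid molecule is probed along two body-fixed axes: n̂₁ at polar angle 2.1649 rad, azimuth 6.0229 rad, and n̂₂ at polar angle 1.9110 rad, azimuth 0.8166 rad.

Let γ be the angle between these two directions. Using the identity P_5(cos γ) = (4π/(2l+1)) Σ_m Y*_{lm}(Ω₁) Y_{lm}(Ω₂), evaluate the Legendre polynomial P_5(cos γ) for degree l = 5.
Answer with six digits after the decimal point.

Addition theorem: P_5(cos γ) = (4π/11) Σ_m Y*_{lm}(Ω₁) Y_{lm}(Ω₂), m = −5…5:
  term(m=-5) = +0.039010+0.049033i   from Y*(Ω₁)=+0.048260-0.174803i, Y(Ω₂)=-0.203393+0.279318i
  term(m=-4) = -0.059012+0.137710i   from Y*(Ω₁)=-0.195717+0.334299i, Y(Ω₂)=+0.383751-0.048145i
  term(m=-3) = -0.000215+0.000019i   from Y*(Ω₁)=+0.254478-0.252177i, Y(Ω₂)=-0.000463-0.000384i
  term(m=-2) = -0.007200-0.010918i   from Y*(Ω₁)=+0.033899-0.019435i, Y(Ω₂)=-0.020872-0.334031i
  term(m=-1) = +0.015021-0.027899i   from Y*(Ω₁)=-0.339796+0.090497i, Y(Ω₂)=-0.061698+0.065673i
  term(m=+0) = -0.015268+0.000000i   from Y*(Ω₁)=+0.048986-0.000000i, Y(Ω₂)=-0.311687+0.000000i
  term(m=+1) = +0.015021+0.027899i   from Y*(Ω₁)=+0.339796+0.090497i, Y(Ω₂)=+0.061698+0.065673i
  term(m=+2) = -0.007200+0.010918i   from Y*(Ω₁)=+0.033899+0.019435i, Y(Ω₂)=-0.020872+0.334031i
  term(m=+3) = -0.000215-0.000019i   from Y*(Ω₁)=-0.254478-0.252177i, Y(Ω₂)=+0.000463-0.000384i
  term(m=+4) = -0.059012-0.137710i   from Y*(Ω₁)=-0.195717-0.334299i, Y(Ω₂)=+0.383751+0.048145i
  term(m=+5) = +0.039010-0.049033i   from Y*(Ω₁)=-0.048260-0.174803i, Y(Ω₂)=+0.203393+0.279318i
Total Σ_m = -0.040057+0.000000i. Multiply by 1.142397: -0.045761+0.000000i. P_5(cos γ) = -0.045761

-0.045761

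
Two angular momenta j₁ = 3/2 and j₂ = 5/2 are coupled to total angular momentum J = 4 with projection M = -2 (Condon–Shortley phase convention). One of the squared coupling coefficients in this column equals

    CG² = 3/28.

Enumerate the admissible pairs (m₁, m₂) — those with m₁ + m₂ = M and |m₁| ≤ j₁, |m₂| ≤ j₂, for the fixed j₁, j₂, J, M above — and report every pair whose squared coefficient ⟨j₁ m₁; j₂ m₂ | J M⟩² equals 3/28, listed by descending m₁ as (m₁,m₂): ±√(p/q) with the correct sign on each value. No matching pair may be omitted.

Admissible pairs with m₁+m₂ = M = -2: (-3/2,-1/2), (-1/2,-3/2), (1/2,-5/2)
  (m₁,m₂)=(1/2,-5/2): CG² = 3/28, CG = +√(3/28)   ← matches the target
  (m₁,m₂)=(-1/2,-3/2): CG² = 15/28, CG = +√(15/28)
  (m₁,m₂)=(-3/2,-1/2): CG² = 5/14, CG = +√(5/14)
Pairs with CG² = 3/28: (1/2,-5/2): +√(3/28)

(1/2,-5/2): +√(3/28)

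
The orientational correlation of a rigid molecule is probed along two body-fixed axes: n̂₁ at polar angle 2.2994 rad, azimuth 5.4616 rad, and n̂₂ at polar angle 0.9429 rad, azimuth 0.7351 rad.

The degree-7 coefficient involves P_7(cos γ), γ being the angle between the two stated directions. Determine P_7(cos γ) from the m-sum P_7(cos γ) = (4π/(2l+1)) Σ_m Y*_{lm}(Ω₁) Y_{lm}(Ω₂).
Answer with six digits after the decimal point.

0.057190

Summing Y*_{l m}(θ₁,φ₁)·Y_{l m}(θ₂,φ₂) over m ∈ [−7, 7]; prefactor 4π/(2·7+1) = 0.837758:
  m=-7: Y*=(0.055461, 0.032651)  Y=(0.047727, 0.103163)  product (-0.000721, 0.007280)
  m=-6: Y*=(-0.046293, -0.209851)  Y=(-0.091764, 0.294778)  product (0.066108, 0.005610)
  m=-5: Y*=(-0.229656, 0.332494)  Y=(-0.382208, 0.225953)  product (0.012648, -0.178973)
  m=-4: Y*=(0.414028, -0.060352)  Y=(-0.269253, -0.054915)  product (-0.114792, -0.006486)
  m=-3: Y*=(-0.066107, -0.053113)  Y=(0.095461, 0.129696)  product (0.000578, -0.013644)
  m=-2: Y*=(-0.023739, -0.327424)  Y=(-0.035850, 0.355168)  product (0.117142, 0.003307)
  m=-1: Y*=(-0.164182, 0.176516)  Y=(0.010319, -0.009329)  product (-0.000047, 0.003353)
  m=+0: Y*=(-0.264872, -0.000000)  Y=(0.353239, 0.000000)  product (-0.093563, -0.000000)
  m=+1: Y*=(0.164182, 0.176516)  Y=(-0.010319, -0.009329)  product (-0.000047, -0.003353)
  m=+2: Y*=(-0.023739, 0.327424)  Y=(-0.035850, -0.355168)  product (0.117142, -0.003307)
  m=+3: Y*=(0.066107, -0.053113)  Y=(-0.095461, 0.129696)  product (0.000578, 0.013644)
  m=+4: Y*=(0.414028, 0.060352)  Y=(-0.269253, 0.054915)  product (-0.114792, 0.006486)
  m=+5: Y*=(0.229656, 0.332494)  Y=(0.382208, 0.225953)  product (0.012648, 0.178973)
  m=+6: Y*=(-0.046293, 0.209851)  Y=(-0.091764, -0.294778)  product (0.066108, -0.005610)
  m=+7: Y*=(-0.055461, 0.032651)  Y=(-0.047727, 0.103163)  product (-0.000721, -0.007280)
Accumulated sum (0.068266, -0.000000); after 4π/(2l+1) scaling, (0.057190, -0.000000) ⇒ P_7 = 0.057190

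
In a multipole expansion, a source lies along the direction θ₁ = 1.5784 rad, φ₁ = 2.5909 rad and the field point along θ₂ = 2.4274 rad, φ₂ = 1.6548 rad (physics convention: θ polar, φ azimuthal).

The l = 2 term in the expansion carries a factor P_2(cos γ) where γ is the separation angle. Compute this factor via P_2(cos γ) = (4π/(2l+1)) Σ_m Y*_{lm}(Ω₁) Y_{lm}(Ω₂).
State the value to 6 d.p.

Term-by-term m-sum for l=2 (normalisation 4π/5 = 2.513274):
  m=-2: (0.174725, -0.344473) × (-0.163392, 0.027712) = (-0.019003, 0.061126)  (running Σ = (-0.019003, 0.061126))
  m=-1: (0.005006, -0.003074) × (0.032082, 0.381016) = (0.001332, 0.001809)  (running Σ = (-0.017671, 0.062935))
  m=0: (-0.315337, -0.000000) × (0.224841, 0.000000) = (-0.070901, -0.000000)  (running Σ = (-0.088572, 0.062935))
  m=1: (-0.005006, -0.003074) × (-0.032082, 0.381016) = (0.001332, -0.001809)  (running Σ = (-0.087240, 0.061126))
  m=2: (0.174725, 0.344473) × (-0.163392, -0.027712) = (-0.019003, -0.061126)  (running Σ = (-0.106242, 0.000000))
Total Σ_m = (-0.106242, 0.000000). Multiply by 2.513274: (-0.267016, 0.000000). P_2(cos γ) = -0.267016

-0.267016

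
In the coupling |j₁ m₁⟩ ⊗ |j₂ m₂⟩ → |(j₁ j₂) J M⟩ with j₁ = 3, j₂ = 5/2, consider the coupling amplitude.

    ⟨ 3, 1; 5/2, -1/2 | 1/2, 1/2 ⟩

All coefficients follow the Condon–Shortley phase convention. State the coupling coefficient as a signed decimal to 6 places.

+√(4/21) ≈ +0.436436

j₁+j₂−J=5  J+j₁−j₂=1  J−j₁+j₂=0  j₁+j₂+J+1=7
(j₁±m₁, j₂±m₂, J±M) = (4,2,2,3,1,0)
P² = 192/7
sum k=2..2:
  [2] +1/12 = 1/12
S = 1/12
C² = P²·S² = 4/21 ; C = +0.436436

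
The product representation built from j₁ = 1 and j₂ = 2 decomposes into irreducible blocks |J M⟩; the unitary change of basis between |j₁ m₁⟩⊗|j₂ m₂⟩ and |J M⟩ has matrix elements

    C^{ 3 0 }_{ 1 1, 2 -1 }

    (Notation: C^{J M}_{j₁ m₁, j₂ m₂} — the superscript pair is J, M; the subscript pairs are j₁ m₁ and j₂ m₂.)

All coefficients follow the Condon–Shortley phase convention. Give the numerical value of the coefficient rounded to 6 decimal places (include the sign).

j₁+j₂−J=0  J+j₁−j₂=2  J−j₁+j₂=4  j₁+j₂+J+1=7
(j₁±m₁, j₂±m₂, J±M) = (2,0,1,3,3,3)
P² = 144/5
sum k=0..0:
  [0] +1/12 = 1/12
S = 1/12
C² = P²·S² = 1/5 ; C = +0.447214

+√(1/5) ≈ +0.447214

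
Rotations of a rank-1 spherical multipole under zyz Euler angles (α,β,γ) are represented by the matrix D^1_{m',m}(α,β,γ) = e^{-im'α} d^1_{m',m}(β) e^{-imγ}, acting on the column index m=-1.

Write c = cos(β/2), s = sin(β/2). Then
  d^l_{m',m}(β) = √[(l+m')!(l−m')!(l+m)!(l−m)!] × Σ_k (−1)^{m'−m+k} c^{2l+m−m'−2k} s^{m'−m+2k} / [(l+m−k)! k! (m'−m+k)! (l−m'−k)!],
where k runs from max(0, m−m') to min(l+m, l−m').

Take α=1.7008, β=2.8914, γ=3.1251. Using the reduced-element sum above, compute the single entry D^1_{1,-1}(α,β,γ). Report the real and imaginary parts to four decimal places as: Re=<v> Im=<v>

Split into d^1_{1,-1}(β=2.8914) × two z-phases.
c=cos(2.891400/2)=0.124770, s=sin(2.891400/2)=0.992186; N=√[2·1·1·2]=2.000000
k: max(0,(-1)−(1))=0 … min(1+(-1),1−(1))=0
  k=0: (−1)^2·2.0000/(2)·0.1248^0·0.9922^2 = +0.984432
d^1_{1,-1}(2.8914) = +0.984432
Phases: e^{-i·(1)·1.7008}=-0.129638-0.991561i, e^{-i·(-1)·3.1251}=-0.999864+0.016492i ⇒ D=+0.143700+0.973888i

Re=0.1437 Im=0.9739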